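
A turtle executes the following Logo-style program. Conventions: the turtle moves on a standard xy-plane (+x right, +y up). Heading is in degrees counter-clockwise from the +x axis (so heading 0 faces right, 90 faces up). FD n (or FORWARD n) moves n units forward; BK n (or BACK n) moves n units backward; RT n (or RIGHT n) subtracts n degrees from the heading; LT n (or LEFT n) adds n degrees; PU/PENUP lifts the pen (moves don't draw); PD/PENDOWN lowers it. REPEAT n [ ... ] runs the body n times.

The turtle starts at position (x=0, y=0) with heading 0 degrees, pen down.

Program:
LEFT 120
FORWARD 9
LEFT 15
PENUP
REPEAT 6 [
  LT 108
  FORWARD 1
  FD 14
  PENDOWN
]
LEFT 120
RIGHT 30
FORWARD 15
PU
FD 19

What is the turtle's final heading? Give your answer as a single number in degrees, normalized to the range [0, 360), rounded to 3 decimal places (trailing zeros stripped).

Answer: 153

Derivation:
Executing turtle program step by step:
Start: pos=(0,0), heading=0, pen down
LT 120: heading 0 -> 120
FD 9: (0,0) -> (-4.5,7.794) [heading=120, draw]
LT 15: heading 120 -> 135
PU: pen up
REPEAT 6 [
  -- iteration 1/6 --
  LT 108: heading 135 -> 243
  FD 1: (-4.5,7.794) -> (-4.954,6.903) [heading=243, move]
  FD 14: (-4.954,6.903) -> (-11.31,-5.571) [heading=243, move]
  PD: pen down
  -- iteration 2/6 --
  LT 108: heading 243 -> 351
  FD 1: (-11.31,-5.571) -> (-10.322,-5.727) [heading=351, draw]
  FD 14: (-10.322,-5.727) -> (3.505,-7.917) [heading=351, draw]
  PD: pen down
  -- iteration 3/6 --
  LT 108: heading 351 -> 99
  FD 1: (3.505,-7.917) -> (3.349,-6.93) [heading=99, draw]
  FD 14: (3.349,-6.93) -> (1.159,6.898) [heading=99, draw]
  PD: pen down
  -- iteration 4/6 --
  LT 108: heading 99 -> 207
  FD 1: (1.159,6.898) -> (0.268,6.444) [heading=207, draw]
  FD 14: (0.268,6.444) -> (-12.206,0.088) [heading=207, draw]
  PD: pen down
  -- iteration 5/6 --
  LT 108: heading 207 -> 315
  FD 1: (-12.206,0.088) -> (-11.499,-0.619) [heading=315, draw]
  FD 14: (-11.499,-0.619) -> (-1.6,-10.519) [heading=315, draw]
  PD: pen down
  -- iteration 6/6 --
  LT 108: heading 315 -> 63
  FD 1: (-1.6,-10.519) -> (-1.146,-9.628) [heading=63, draw]
  FD 14: (-1.146,-9.628) -> (5.21,2.847) [heading=63, draw]
  PD: pen down
]
LT 120: heading 63 -> 183
RT 30: heading 183 -> 153
FD 15: (5.21,2.847) -> (-8.155,9.656) [heading=153, draw]
PU: pen up
FD 19: (-8.155,9.656) -> (-25.084,18.282) [heading=153, move]
Final: pos=(-25.084,18.282), heading=153, 12 segment(s) drawn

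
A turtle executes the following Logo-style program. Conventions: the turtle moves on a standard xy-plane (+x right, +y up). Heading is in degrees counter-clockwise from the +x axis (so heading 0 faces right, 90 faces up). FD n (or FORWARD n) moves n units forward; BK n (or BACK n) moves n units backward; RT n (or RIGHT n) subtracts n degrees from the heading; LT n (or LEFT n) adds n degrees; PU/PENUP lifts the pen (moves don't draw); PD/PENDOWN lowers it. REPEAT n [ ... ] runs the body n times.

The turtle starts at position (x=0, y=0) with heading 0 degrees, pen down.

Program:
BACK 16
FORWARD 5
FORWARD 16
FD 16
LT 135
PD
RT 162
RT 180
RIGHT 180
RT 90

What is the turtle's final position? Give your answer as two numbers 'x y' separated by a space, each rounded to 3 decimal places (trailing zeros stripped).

Answer: 21 0

Derivation:
Executing turtle program step by step:
Start: pos=(0,0), heading=0, pen down
BK 16: (0,0) -> (-16,0) [heading=0, draw]
FD 5: (-16,0) -> (-11,0) [heading=0, draw]
FD 16: (-11,0) -> (5,0) [heading=0, draw]
FD 16: (5,0) -> (21,0) [heading=0, draw]
LT 135: heading 0 -> 135
PD: pen down
RT 162: heading 135 -> 333
RT 180: heading 333 -> 153
RT 180: heading 153 -> 333
RT 90: heading 333 -> 243
Final: pos=(21,0), heading=243, 4 segment(s) drawn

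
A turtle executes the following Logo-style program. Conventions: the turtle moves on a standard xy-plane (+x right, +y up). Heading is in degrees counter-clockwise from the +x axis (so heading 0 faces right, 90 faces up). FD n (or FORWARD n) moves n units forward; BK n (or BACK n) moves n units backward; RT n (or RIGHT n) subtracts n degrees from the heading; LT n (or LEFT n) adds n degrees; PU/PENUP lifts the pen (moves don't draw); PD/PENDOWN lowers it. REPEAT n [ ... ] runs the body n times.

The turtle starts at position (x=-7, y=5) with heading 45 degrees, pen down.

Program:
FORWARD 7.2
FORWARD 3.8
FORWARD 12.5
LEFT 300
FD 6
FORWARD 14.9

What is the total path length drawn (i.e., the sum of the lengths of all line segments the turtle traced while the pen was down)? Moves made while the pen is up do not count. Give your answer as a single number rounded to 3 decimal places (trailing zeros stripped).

Executing turtle program step by step:
Start: pos=(-7,5), heading=45, pen down
FD 7.2: (-7,5) -> (-1.909,10.091) [heading=45, draw]
FD 3.8: (-1.909,10.091) -> (0.778,12.778) [heading=45, draw]
FD 12.5: (0.778,12.778) -> (9.617,21.617) [heading=45, draw]
LT 300: heading 45 -> 345
FD 6: (9.617,21.617) -> (15.413,20.064) [heading=345, draw]
FD 14.9: (15.413,20.064) -> (29.805,16.208) [heading=345, draw]
Final: pos=(29.805,16.208), heading=345, 5 segment(s) drawn

Segment lengths:
  seg 1: (-7,5) -> (-1.909,10.091), length = 7.2
  seg 2: (-1.909,10.091) -> (0.778,12.778), length = 3.8
  seg 3: (0.778,12.778) -> (9.617,21.617), length = 12.5
  seg 4: (9.617,21.617) -> (15.413,20.064), length = 6
  seg 5: (15.413,20.064) -> (29.805,16.208), length = 14.9
Total = 44.4

Answer: 44.4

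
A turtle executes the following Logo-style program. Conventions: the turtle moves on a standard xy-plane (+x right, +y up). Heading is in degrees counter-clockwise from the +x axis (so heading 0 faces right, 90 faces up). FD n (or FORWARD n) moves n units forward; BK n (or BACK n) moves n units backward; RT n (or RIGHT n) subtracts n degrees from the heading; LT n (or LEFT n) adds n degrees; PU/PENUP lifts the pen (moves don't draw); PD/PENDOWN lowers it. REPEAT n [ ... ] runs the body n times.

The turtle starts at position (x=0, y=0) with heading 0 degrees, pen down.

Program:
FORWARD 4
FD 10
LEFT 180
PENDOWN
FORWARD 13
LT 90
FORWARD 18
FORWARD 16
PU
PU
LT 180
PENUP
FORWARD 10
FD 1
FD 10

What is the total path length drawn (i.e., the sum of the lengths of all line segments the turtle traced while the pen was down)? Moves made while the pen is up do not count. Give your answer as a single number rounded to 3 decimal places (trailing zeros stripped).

Answer: 61

Derivation:
Executing turtle program step by step:
Start: pos=(0,0), heading=0, pen down
FD 4: (0,0) -> (4,0) [heading=0, draw]
FD 10: (4,0) -> (14,0) [heading=0, draw]
LT 180: heading 0 -> 180
PD: pen down
FD 13: (14,0) -> (1,0) [heading=180, draw]
LT 90: heading 180 -> 270
FD 18: (1,0) -> (1,-18) [heading=270, draw]
FD 16: (1,-18) -> (1,-34) [heading=270, draw]
PU: pen up
PU: pen up
LT 180: heading 270 -> 90
PU: pen up
FD 10: (1,-34) -> (1,-24) [heading=90, move]
FD 1: (1,-24) -> (1,-23) [heading=90, move]
FD 10: (1,-23) -> (1,-13) [heading=90, move]
Final: pos=(1,-13), heading=90, 5 segment(s) drawn

Segment lengths:
  seg 1: (0,0) -> (4,0), length = 4
  seg 2: (4,0) -> (14,0), length = 10
  seg 3: (14,0) -> (1,0), length = 13
  seg 4: (1,0) -> (1,-18), length = 18
  seg 5: (1,-18) -> (1,-34), length = 16
Total = 61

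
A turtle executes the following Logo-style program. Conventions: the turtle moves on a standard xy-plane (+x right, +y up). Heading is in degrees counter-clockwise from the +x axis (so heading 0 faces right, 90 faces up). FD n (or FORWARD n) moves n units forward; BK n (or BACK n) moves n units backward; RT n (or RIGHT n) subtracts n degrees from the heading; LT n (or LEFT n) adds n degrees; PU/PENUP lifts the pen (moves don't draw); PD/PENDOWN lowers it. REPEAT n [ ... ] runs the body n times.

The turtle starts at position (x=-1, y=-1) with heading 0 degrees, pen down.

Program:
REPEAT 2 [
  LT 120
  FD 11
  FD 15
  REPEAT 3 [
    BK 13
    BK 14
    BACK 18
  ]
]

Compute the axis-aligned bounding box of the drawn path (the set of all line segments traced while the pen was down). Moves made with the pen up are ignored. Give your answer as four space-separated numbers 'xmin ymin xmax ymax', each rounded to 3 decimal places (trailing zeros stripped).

Answer: -14 -117.913 108 21.517

Derivation:
Executing turtle program step by step:
Start: pos=(-1,-1), heading=0, pen down
REPEAT 2 [
  -- iteration 1/2 --
  LT 120: heading 0 -> 120
  FD 11: (-1,-1) -> (-6.5,8.526) [heading=120, draw]
  FD 15: (-6.5,8.526) -> (-14,21.517) [heading=120, draw]
  REPEAT 3 [
    -- iteration 1/3 --
    BK 13: (-14,21.517) -> (-7.5,10.258) [heading=120, draw]
    BK 14: (-7.5,10.258) -> (-0.5,-1.866) [heading=120, draw]
    BK 18: (-0.5,-1.866) -> (8.5,-17.454) [heading=120, draw]
    -- iteration 2/3 --
    BK 13: (8.5,-17.454) -> (15,-28.713) [heading=120, draw]
    BK 14: (15,-28.713) -> (22,-40.837) [heading=120, draw]
    BK 18: (22,-40.837) -> (31,-56.426) [heading=120, draw]
    -- iteration 3/3 --
    BK 13: (31,-56.426) -> (37.5,-67.684) [heading=120, draw]
    BK 14: (37.5,-67.684) -> (44.5,-79.808) [heading=120, draw]
    BK 18: (44.5,-79.808) -> (53.5,-95.397) [heading=120, draw]
  ]
  -- iteration 2/2 --
  LT 120: heading 120 -> 240
  FD 11: (53.5,-95.397) -> (48,-104.923) [heading=240, draw]
  FD 15: (48,-104.923) -> (40.5,-117.913) [heading=240, draw]
  REPEAT 3 [
    -- iteration 1/3 --
    BK 13: (40.5,-117.913) -> (47,-106.655) [heading=240, draw]
    BK 14: (47,-106.655) -> (54,-94.531) [heading=240, draw]
    BK 18: (54,-94.531) -> (63,-78.942) [heading=240, draw]
    -- iteration 2/3 --
    BK 13: (63,-78.942) -> (69.5,-67.684) [heading=240, draw]
    BK 14: (69.5,-67.684) -> (76.5,-55.56) [heading=240, draw]
    BK 18: (76.5,-55.56) -> (85.5,-39.971) [heading=240, draw]
    -- iteration 3/3 --
    BK 13: (85.5,-39.971) -> (92,-28.713) [heading=240, draw]
    BK 14: (92,-28.713) -> (99,-16.588) [heading=240, draw]
    BK 18: (99,-16.588) -> (108,-1) [heading=240, draw]
  ]
]
Final: pos=(108,-1), heading=240, 22 segment(s) drawn

Segment endpoints: x in {-14, -7.5, -6.5, -1, -0.5, 8.5, 15, 22, 31, 37.5, 40.5, 44.5, 47, 48, 53.5, 54, 63, 69.5, 76.5, 85.5, 92, 99, 108}, y in {-117.913, -106.655, -104.923, -95.397, -94.531, -79.808, -78.942, -67.684, -67.684, -56.426, -55.56, -40.837, -39.971, -28.713, -28.713, -17.454, -16.588, -1.866, -1, -1, 8.526, 10.258, 21.517}
xmin=-14, ymin=-117.913, xmax=108, ymax=21.517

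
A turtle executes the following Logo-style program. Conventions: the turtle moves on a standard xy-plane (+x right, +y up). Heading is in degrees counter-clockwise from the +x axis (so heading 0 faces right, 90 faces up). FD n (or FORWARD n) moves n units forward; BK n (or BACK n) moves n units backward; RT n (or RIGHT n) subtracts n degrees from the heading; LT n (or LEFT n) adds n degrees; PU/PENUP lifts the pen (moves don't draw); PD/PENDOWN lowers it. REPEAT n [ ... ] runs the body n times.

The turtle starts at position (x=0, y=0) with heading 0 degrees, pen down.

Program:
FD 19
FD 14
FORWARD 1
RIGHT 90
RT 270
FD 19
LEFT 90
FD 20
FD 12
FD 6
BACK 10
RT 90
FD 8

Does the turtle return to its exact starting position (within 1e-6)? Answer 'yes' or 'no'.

Answer: no

Derivation:
Executing turtle program step by step:
Start: pos=(0,0), heading=0, pen down
FD 19: (0,0) -> (19,0) [heading=0, draw]
FD 14: (19,0) -> (33,0) [heading=0, draw]
FD 1: (33,0) -> (34,0) [heading=0, draw]
RT 90: heading 0 -> 270
RT 270: heading 270 -> 0
FD 19: (34,0) -> (53,0) [heading=0, draw]
LT 90: heading 0 -> 90
FD 20: (53,0) -> (53,20) [heading=90, draw]
FD 12: (53,20) -> (53,32) [heading=90, draw]
FD 6: (53,32) -> (53,38) [heading=90, draw]
BK 10: (53,38) -> (53,28) [heading=90, draw]
RT 90: heading 90 -> 0
FD 8: (53,28) -> (61,28) [heading=0, draw]
Final: pos=(61,28), heading=0, 9 segment(s) drawn

Start position: (0, 0)
Final position: (61, 28)
Distance = 67.119; >= 1e-6 -> NOT closed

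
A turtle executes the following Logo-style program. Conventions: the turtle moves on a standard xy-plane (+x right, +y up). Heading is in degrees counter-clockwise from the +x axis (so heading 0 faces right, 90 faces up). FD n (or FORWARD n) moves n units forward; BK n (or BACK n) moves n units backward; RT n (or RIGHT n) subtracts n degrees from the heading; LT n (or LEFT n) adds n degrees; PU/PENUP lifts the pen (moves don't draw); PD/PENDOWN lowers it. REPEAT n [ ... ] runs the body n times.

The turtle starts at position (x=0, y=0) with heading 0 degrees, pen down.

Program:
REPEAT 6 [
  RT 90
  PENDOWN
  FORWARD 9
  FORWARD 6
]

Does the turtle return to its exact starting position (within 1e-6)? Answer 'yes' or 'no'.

Answer: no

Derivation:
Executing turtle program step by step:
Start: pos=(0,0), heading=0, pen down
REPEAT 6 [
  -- iteration 1/6 --
  RT 90: heading 0 -> 270
  PD: pen down
  FD 9: (0,0) -> (0,-9) [heading=270, draw]
  FD 6: (0,-9) -> (0,-15) [heading=270, draw]
  -- iteration 2/6 --
  RT 90: heading 270 -> 180
  PD: pen down
  FD 9: (0,-15) -> (-9,-15) [heading=180, draw]
  FD 6: (-9,-15) -> (-15,-15) [heading=180, draw]
  -- iteration 3/6 --
  RT 90: heading 180 -> 90
  PD: pen down
  FD 9: (-15,-15) -> (-15,-6) [heading=90, draw]
  FD 6: (-15,-6) -> (-15,0) [heading=90, draw]
  -- iteration 4/6 --
  RT 90: heading 90 -> 0
  PD: pen down
  FD 9: (-15,0) -> (-6,0) [heading=0, draw]
  FD 6: (-6,0) -> (0,0) [heading=0, draw]
  -- iteration 5/6 --
  RT 90: heading 0 -> 270
  PD: pen down
  FD 9: (0,0) -> (0,-9) [heading=270, draw]
  FD 6: (0,-9) -> (0,-15) [heading=270, draw]
  -- iteration 6/6 --
  RT 90: heading 270 -> 180
  PD: pen down
  FD 9: (0,-15) -> (-9,-15) [heading=180, draw]
  FD 6: (-9,-15) -> (-15,-15) [heading=180, draw]
]
Final: pos=(-15,-15), heading=180, 12 segment(s) drawn

Start position: (0, 0)
Final position: (-15, -15)
Distance = 21.213; >= 1e-6 -> NOT closed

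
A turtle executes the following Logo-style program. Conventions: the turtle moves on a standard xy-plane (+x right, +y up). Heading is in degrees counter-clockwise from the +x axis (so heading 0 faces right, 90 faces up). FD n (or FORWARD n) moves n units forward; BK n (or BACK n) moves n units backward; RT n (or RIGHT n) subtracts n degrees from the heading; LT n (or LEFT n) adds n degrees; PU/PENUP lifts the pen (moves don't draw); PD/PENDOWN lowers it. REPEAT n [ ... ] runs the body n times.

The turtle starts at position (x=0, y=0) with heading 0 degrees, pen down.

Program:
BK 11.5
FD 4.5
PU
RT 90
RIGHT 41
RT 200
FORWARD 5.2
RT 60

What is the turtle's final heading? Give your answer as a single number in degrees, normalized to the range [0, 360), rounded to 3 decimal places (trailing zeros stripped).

Executing turtle program step by step:
Start: pos=(0,0), heading=0, pen down
BK 11.5: (0,0) -> (-11.5,0) [heading=0, draw]
FD 4.5: (-11.5,0) -> (-7,0) [heading=0, draw]
PU: pen up
RT 90: heading 0 -> 270
RT 41: heading 270 -> 229
RT 200: heading 229 -> 29
FD 5.2: (-7,0) -> (-2.452,2.521) [heading=29, move]
RT 60: heading 29 -> 329
Final: pos=(-2.452,2.521), heading=329, 2 segment(s) drawn

Answer: 329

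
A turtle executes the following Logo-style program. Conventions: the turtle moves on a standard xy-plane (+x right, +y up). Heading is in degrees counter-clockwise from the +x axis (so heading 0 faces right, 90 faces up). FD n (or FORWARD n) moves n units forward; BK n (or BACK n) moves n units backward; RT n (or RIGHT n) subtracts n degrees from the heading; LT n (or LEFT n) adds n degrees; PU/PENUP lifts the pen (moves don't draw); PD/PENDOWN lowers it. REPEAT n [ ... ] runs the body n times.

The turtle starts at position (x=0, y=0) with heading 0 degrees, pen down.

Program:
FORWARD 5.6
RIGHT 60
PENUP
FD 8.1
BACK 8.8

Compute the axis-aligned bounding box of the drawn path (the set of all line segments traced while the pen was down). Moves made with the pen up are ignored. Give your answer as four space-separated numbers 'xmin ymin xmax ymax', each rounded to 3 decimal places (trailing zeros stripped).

Executing turtle program step by step:
Start: pos=(0,0), heading=0, pen down
FD 5.6: (0,0) -> (5.6,0) [heading=0, draw]
RT 60: heading 0 -> 300
PU: pen up
FD 8.1: (5.6,0) -> (9.65,-7.015) [heading=300, move]
BK 8.8: (9.65,-7.015) -> (5.25,0.606) [heading=300, move]
Final: pos=(5.25,0.606), heading=300, 1 segment(s) drawn

Segment endpoints: x in {0, 5.6}, y in {0}
xmin=0, ymin=0, xmax=5.6, ymax=0

Answer: 0 0 5.6 0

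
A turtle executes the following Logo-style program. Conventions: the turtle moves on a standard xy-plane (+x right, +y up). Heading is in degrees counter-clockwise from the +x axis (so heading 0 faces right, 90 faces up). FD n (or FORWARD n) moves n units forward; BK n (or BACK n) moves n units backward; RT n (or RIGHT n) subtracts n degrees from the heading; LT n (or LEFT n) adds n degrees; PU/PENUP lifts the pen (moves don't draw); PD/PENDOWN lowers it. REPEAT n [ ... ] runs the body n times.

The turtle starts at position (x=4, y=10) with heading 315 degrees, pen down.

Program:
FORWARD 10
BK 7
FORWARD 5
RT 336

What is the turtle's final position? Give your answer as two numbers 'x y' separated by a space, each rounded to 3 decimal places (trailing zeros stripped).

Executing turtle program step by step:
Start: pos=(4,10), heading=315, pen down
FD 10: (4,10) -> (11.071,2.929) [heading=315, draw]
BK 7: (11.071,2.929) -> (6.121,7.879) [heading=315, draw]
FD 5: (6.121,7.879) -> (9.657,4.343) [heading=315, draw]
RT 336: heading 315 -> 339
Final: pos=(9.657,4.343), heading=339, 3 segment(s) drawn

Answer: 9.657 4.343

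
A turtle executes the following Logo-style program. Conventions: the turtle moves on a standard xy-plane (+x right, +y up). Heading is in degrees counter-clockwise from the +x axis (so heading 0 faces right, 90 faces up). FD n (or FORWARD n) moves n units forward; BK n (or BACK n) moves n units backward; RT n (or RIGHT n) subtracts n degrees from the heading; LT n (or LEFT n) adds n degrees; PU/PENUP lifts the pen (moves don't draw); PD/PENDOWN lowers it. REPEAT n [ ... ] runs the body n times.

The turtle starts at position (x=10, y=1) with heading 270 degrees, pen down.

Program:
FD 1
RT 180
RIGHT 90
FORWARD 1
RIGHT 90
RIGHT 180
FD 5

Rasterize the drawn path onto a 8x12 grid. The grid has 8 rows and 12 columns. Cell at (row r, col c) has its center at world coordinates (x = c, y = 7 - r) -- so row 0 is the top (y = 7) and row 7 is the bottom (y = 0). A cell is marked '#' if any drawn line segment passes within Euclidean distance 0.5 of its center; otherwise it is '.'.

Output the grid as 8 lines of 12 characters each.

Segment 0: (10,1) -> (10,0)
Segment 1: (10,0) -> (11,0)
Segment 2: (11,0) -> (11,5)

Answer: ............
............
...........#
...........#
...........#
...........#
..........##
..........##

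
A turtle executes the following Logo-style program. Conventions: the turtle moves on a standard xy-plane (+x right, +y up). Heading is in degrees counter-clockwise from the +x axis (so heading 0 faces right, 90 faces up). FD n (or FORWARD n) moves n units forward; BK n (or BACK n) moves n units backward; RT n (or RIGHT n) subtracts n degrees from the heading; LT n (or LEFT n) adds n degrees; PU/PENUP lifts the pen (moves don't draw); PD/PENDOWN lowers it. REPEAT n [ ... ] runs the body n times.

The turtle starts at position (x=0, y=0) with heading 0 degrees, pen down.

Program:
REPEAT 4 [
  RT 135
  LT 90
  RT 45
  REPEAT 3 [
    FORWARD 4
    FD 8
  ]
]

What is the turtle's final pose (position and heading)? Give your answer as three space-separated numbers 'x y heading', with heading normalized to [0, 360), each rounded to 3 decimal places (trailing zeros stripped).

Executing turtle program step by step:
Start: pos=(0,0), heading=0, pen down
REPEAT 4 [
  -- iteration 1/4 --
  RT 135: heading 0 -> 225
  LT 90: heading 225 -> 315
  RT 45: heading 315 -> 270
  REPEAT 3 [
    -- iteration 1/3 --
    FD 4: (0,0) -> (0,-4) [heading=270, draw]
    FD 8: (0,-4) -> (0,-12) [heading=270, draw]
    -- iteration 2/3 --
    FD 4: (0,-12) -> (0,-16) [heading=270, draw]
    FD 8: (0,-16) -> (0,-24) [heading=270, draw]
    -- iteration 3/3 --
    FD 4: (0,-24) -> (0,-28) [heading=270, draw]
    FD 8: (0,-28) -> (0,-36) [heading=270, draw]
  ]
  -- iteration 2/4 --
  RT 135: heading 270 -> 135
  LT 90: heading 135 -> 225
  RT 45: heading 225 -> 180
  REPEAT 3 [
    -- iteration 1/3 --
    FD 4: (0,-36) -> (-4,-36) [heading=180, draw]
    FD 8: (-4,-36) -> (-12,-36) [heading=180, draw]
    -- iteration 2/3 --
    FD 4: (-12,-36) -> (-16,-36) [heading=180, draw]
    FD 8: (-16,-36) -> (-24,-36) [heading=180, draw]
    -- iteration 3/3 --
    FD 4: (-24,-36) -> (-28,-36) [heading=180, draw]
    FD 8: (-28,-36) -> (-36,-36) [heading=180, draw]
  ]
  -- iteration 3/4 --
  RT 135: heading 180 -> 45
  LT 90: heading 45 -> 135
  RT 45: heading 135 -> 90
  REPEAT 3 [
    -- iteration 1/3 --
    FD 4: (-36,-36) -> (-36,-32) [heading=90, draw]
    FD 8: (-36,-32) -> (-36,-24) [heading=90, draw]
    -- iteration 2/3 --
    FD 4: (-36,-24) -> (-36,-20) [heading=90, draw]
    FD 8: (-36,-20) -> (-36,-12) [heading=90, draw]
    -- iteration 3/3 --
    FD 4: (-36,-12) -> (-36,-8) [heading=90, draw]
    FD 8: (-36,-8) -> (-36,0) [heading=90, draw]
  ]
  -- iteration 4/4 --
  RT 135: heading 90 -> 315
  LT 90: heading 315 -> 45
  RT 45: heading 45 -> 0
  REPEAT 3 [
    -- iteration 1/3 --
    FD 4: (-36,0) -> (-32,0) [heading=0, draw]
    FD 8: (-32,0) -> (-24,0) [heading=0, draw]
    -- iteration 2/3 --
    FD 4: (-24,0) -> (-20,0) [heading=0, draw]
    FD 8: (-20,0) -> (-12,0) [heading=0, draw]
    -- iteration 3/3 --
    FD 4: (-12,0) -> (-8,0) [heading=0, draw]
    FD 8: (-8,0) -> (0,0) [heading=0, draw]
  ]
]
Final: pos=(0,0), heading=0, 24 segment(s) drawn

Answer: 0 0 0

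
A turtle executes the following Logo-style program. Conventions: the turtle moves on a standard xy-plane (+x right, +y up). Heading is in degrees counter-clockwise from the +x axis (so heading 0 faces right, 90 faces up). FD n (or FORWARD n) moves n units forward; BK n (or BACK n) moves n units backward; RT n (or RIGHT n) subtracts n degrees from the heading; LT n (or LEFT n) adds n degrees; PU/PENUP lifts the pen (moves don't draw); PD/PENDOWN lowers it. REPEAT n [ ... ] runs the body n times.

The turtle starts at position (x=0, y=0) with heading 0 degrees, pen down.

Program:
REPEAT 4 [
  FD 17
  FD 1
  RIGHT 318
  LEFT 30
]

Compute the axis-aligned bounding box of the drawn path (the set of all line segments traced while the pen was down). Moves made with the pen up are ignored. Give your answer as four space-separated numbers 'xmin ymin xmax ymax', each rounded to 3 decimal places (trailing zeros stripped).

Executing turtle program step by step:
Start: pos=(0,0), heading=0, pen down
REPEAT 4 [
  -- iteration 1/4 --
  FD 17: (0,0) -> (17,0) [heading=0, draw]
  FD 1: (17,0) -> (18,0) [heading=0, draw]
  RT 318: heading 0 -> 42
  LT 30: heading 42 -> 72
  -- iteration 2/4 --
  FD 17: (18,0) -> (23.253,16.168) [heading=72, draw]
  FD 1: (23.253,16.168) -> (23.562,17.119) [heading=72, draw]
  RT 318: heading 72 -> 114
  LT 30: heading 114 -> 144
  -- iteration 3/4 --
  FD 17: (23.562,17.119) -> (9.809,27.111) [heading=144, draw]
  FD 1: (9.809,27.111) -> (9,27.699) [heading=144, draw]
  RT 318: heading 144 -> 186
  LT 30: heading 186 -> 216
  -- iteration 4/4 --
  FD 17: (9,27.699) -> (-4.753,17.707) [heading=216, draw]
  FD 1: (-4.753,17.707) -> (-5.562,17.119) [heading=216, draw]
  RT 318: heading 216 -> 258
  LT 30: heading 258 -> 288
]
Final: pos=(-5.562,17.119), heading=288, 8 segment(s) drawn

Segment endpoints: x in {-5.562, -4.753, 0, 9, 9.809, 17, 18, 23.253, 23.562}, y in {0, 16.168, 17.119, 17.119, 17.707, 27.111, 27.699}
xmin=-5.562, ymin=0, xmax=23.562, ymax=27.699

Answer: -5.562 0 23.562 27.699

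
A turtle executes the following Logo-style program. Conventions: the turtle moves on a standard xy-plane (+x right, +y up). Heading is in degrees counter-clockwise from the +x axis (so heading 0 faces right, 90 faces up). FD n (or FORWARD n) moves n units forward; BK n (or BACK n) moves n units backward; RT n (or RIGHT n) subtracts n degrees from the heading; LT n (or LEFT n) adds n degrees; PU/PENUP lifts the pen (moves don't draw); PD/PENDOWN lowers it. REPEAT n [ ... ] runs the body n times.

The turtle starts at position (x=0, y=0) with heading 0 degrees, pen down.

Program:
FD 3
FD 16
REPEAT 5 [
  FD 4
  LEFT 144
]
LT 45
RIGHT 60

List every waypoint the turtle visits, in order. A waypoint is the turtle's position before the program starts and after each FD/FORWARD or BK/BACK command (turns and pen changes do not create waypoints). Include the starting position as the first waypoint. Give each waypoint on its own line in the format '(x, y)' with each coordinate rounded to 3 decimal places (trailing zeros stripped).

Executing turtle program step by step:
Start: pos=(0,0), heading=0, pen down
FD 3: (0,0) -> (3,0) [heading=0, draw]
FD 16: (3,0) -> (19,0) [heading=0, draw]
REPEAT 5 [
  -- iteration 1/5 --
  FD 4: (19,0) -> (23,0) [heading=0, draw]
  LT 144: heading 0 -> 144
  -- iteration 2/5 --
  FD 4: (23,0) -> (19.764,2.351) [heading=144, draw]
  LT 144: heading 144 -> 288
  -- iteration 3/5 --
  FD 4: (19.764,2.351) -> (21,-1.453) [heading=288, draw]
  LT 144: heading 288 -> 72
  -- iteration 4/5 --
  FD 4: (21,-1.453) -> (22.236,2.351) [heading=72, draw]
  LT 144: heading 72 -> 216
  -- iteration 5/5 --
  FD 4: (22.236,2.351) -> (19,0) [heading=216, draw]
  LT 144: heading 216 -> 0
]
LT 45: heading 0 -> 45
RT 60: heading 45 -> 345
Final: pos=(19,0), heading=345, 7 segment(s) drawn
Waypoints (8 total):
(0, 0)
(3, 0)
(19, 0)
(23, 0)
(19.764, 2.351)
(21, -1.453)
(22.236, 2.351)
(19, 0)

Answer: (0, 0)
(3, 0)
(19, 0)
(23, 0)
(19.764, 2.351)
(21, -1.453)
(22.236, 2.351)
(19, 0)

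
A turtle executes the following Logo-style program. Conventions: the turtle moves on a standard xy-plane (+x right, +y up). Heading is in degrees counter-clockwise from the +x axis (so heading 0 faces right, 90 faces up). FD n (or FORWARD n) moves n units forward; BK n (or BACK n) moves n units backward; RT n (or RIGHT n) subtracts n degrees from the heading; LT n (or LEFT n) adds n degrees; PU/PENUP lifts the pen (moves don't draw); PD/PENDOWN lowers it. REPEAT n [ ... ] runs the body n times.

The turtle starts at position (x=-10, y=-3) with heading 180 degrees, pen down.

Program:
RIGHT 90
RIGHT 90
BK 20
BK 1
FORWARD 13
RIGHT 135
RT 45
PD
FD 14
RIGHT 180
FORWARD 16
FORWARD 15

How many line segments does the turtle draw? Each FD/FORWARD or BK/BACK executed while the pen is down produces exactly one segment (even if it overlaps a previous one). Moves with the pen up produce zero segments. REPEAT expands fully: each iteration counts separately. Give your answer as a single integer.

Executing turtle program step by step:
Start: pos=(-10,-3), heading=180, pen down
RT 90: heading 180 -> 90
RT 90: heading 90 -> 0
BK 20: (-10,-3) -> (-30,-3) [heading=0, draw]
BK 1: (-30,-3) -> (-31,-3) [heading=0, draw]
FD 13: (-31,-3) -> (-18,-3) [heading=0, draw]
RT 135: heading 0 -> 225
RT 45: heading 225 -> 180
PD: pen down
FD 14: (-18,-3) -> (-32,-3) [heading=180, draw]
RT 180: heading 180 -> 0
FD 16: (-32,-3) -> (-16,-3) [heading=0, draw]
FD 15: (-16,-3) -> (-1,-3) [heading=0, draw]
Final: pos=(-1,-3), heading=0, 6 segment(s) drawn
Segments drawn: 6

Answer: 6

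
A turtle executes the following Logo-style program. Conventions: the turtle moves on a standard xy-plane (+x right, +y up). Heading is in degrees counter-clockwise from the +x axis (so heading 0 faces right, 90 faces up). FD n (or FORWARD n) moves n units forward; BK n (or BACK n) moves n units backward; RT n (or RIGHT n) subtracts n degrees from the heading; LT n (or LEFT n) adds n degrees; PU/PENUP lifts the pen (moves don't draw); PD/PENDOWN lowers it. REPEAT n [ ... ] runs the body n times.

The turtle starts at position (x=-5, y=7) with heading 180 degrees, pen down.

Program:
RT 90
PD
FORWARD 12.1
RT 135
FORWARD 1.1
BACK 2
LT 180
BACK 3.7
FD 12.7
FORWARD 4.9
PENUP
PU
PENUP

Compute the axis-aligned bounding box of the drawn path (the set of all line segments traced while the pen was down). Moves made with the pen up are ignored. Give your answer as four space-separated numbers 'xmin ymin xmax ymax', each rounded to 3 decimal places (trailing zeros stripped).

Answer: -15.465 7 -3.02 29.565

Derivation:
Executing turtle program step by step:
Start: pos=(-5,7), heading=180, pen down
RT 90: heading 180 -> 90
PD: pen down
FD 12.1: (-5,7) -> (-5,19.1) [heading=90, draw]
RT 135: heading 90 -> 315
FD 1.1: (-5,19.1) -> (-4.222,18.322) [heading=315, draw]
BK 2: (-4.222,18.322) -> (-5.636,19.736) [heading=315, draw]
LT 180: heading 315 -> 135
BK 3.7: (-5.636,19.736) -> (-3.02,17.12) [heading=135, draw]
FD 12.7: (-3.02,17.12) -> (-12,26.1) [heading=135, draw]
FD 4.9: (-12,26.1) -> (-15.465,29.565) [heading=135, draw]
PU: pen up
PU: pen up
PU: pen up
Final: pos=(-15.465,29.565), heading=135, 6 segment(s) drawn

Segment endpoints: x in {-15.465, -12, -5.636, -5, -5, -4.222, -3.02}, y in {7, 17.12, 18.322, 19.1, 19.736, 26.1, 29.565}
xmin=-15.465, ymin=7, xmax=-3.02, ymax=29.565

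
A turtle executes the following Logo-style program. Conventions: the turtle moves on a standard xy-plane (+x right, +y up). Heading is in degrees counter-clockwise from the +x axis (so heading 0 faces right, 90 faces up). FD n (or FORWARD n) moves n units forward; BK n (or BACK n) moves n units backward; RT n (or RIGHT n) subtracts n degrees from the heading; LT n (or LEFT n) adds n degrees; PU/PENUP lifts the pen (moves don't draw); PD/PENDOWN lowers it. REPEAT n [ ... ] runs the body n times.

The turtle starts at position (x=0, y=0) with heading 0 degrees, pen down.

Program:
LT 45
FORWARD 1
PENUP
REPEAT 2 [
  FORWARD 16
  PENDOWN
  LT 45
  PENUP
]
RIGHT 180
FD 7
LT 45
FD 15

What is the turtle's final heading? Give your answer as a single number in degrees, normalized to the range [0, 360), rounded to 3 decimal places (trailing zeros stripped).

Answer: 0

Derivation:
Executing turtle program step by step:
Start: pos=(0,0), heading=0, pen down
LT 45: heading 0 -> 45
FD 1: (0,0) -> (0.707,0.707) [heading=45, draw]
PU: pen up
REPEAT 2 [
  -- iteration 1/2 --
  FD 16: (0.707,0.707) -> (12.021,12.021) [heading=45, move]
  PD: pen down
  LT 45: heading 45 -> 90
  PU: pen up
  -- iteration 2/2 --
  FD 16: (12.021,12.021) -> (12.021,28.021) [heading=90, move]
  PD: pen down
  LT 45: heading 90 -> 135
  PU: pen up
]
RT 180: heading 135 -> 315
FD 7: (12.021,28.021) -> (16.971,23.071) [heading=315, move]
LT 45: heading 315 -> 0
FD 15: (16.971,23.071) -> (31.971,23.071) [heading=0, move]
Final: pos=(31.971,23.071), heading=0, 1 segment(s) drawn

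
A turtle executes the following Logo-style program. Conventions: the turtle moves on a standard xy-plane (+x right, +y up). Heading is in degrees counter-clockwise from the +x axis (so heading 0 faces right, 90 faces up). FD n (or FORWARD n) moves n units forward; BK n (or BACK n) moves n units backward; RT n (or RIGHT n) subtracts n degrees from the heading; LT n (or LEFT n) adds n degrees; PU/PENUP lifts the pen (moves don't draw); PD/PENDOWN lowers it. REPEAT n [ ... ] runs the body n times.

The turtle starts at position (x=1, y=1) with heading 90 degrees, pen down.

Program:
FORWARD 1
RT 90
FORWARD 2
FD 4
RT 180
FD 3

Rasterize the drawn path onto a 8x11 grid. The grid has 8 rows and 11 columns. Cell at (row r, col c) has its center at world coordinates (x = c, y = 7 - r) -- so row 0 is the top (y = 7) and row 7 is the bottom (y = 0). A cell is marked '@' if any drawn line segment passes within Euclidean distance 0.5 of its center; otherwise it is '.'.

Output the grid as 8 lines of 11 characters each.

Answer: ...........
...........
...........
...........
...........
.@@@@@@@...
.@.........
...........

Derivation:
Segment 0: (1,1) -> (1,2)
Segment 1: (1,2) -> (3,2)
Segment 2: (3,2) -> (7,2)
Segment 3: (7,2) -> (4,2)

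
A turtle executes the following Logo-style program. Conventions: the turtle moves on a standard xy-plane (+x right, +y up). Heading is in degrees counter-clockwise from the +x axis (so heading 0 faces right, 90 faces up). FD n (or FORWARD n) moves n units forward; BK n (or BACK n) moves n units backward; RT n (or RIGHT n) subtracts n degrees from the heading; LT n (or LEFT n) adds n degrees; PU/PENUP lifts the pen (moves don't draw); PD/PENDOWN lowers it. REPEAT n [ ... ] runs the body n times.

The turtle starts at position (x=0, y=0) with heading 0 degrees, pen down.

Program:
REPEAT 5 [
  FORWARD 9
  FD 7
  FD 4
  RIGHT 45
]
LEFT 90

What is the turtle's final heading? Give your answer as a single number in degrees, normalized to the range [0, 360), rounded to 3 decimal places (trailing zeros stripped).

Answer: 225

Derivation:
Executing turtle program step by step:
Start: pos=(0,0), heading=0, pen down
REPEAT 5 [
  -- iteration 1/5 --
  FD 9: (0,0) -> (9,0) [heading=0, draw]
  FD 7: (9,0) -> (16,0) [heading=0, draw]
  FD 4: (16,0) -> (20,0) [heading=0, draw]
  RT 45: heading 0 -> 315
  -- iteration 2/5 --
  FD 9: (20,0) -> (26.364,-6.364) [heading=315, draw]
  FD 7: (26.364,-6.364) -> (31.314,-11.314) [heading=315, draw]
  FD 4: (31.314,-11.314) -> (34.142,-14.142) [heading=315, draw]
  RT 45: heading 315 -> 270
  -- iteration 3/5 --
  FD 9: (34.142,-14.142) -> (34.142,-23.142) [heading=270, draw]
  FD 7: (34.142,-23.142) -> (34.142,-30.142) [heading=270, draw]
  FD 4: (34.142,-30.142) -> (34.142,-34.142) [heading=270, draw]
  RT 45: heading 270 -> 225
  -- iteration 4/5 --
  FD 9: (34.142,-34.142) -> (27.778,-40.506) [heading=225, draw]
  FD 7: (27.778,-40.506) -> (22.828,-45.456) [heading=225, draw]
  FD 4: (22.828,-45.456) -> (20,-48.284) [heading=225, draw]
  RT 45: heading 225 -> 180
  -- iteration 5/5 --
  FD 9: (20,-48.284) -> (11,-48.284) [heading=180, draw]
  FD 7: (11,-48.284) -> (4,-48.284) [heading=180, draw]
  FD 4: (4,-48.284) -> (0,-48.284) [heading=180, draw]
  RT 45: heading 180 -> 135
]
LT 90: heading 135 -> 225
Final: pos=(0,-48.284), heading=225, 15 segment(s) drawn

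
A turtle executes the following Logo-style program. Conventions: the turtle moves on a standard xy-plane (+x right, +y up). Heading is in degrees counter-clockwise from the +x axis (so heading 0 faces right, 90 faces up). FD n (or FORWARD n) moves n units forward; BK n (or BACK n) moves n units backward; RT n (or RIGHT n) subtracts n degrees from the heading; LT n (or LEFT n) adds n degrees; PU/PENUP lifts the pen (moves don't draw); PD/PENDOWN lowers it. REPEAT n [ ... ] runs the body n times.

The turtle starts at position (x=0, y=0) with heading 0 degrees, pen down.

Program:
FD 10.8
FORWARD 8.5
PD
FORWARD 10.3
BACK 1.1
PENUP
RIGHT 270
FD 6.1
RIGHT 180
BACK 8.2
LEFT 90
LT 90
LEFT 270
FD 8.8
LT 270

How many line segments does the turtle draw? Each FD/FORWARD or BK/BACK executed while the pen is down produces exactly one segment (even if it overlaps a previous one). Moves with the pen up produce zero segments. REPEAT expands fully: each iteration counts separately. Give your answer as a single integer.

Executing turtle program step by step:
Start: pos=(0,0), heading=0, pen down
FD 10.8: (0,0) -> (10.8,0) [heading=0, draw]
FD 8.5: (10.8,0) -> (19.3,0) [heading=0, draw]
PD: pen down
FD 10.3: (19.3,0) -> (29.6,0) [heading=0, draw]
BK 1.1: (29.6,0) -> (28.5,0) [heading=0, draw]
PU: pen up
RT 270: heading 0 -> 90
FD 6.1: (28.5,0) -> (28.5,6.1) [heading=90, move]
RT 180: heading 90 -> 270
BK 8.2: (28.5,6.1) -> (28.5,14.3) [heading=270, move]
LT 90: heading 270 -> 0
LT 90: heading 0 -> 90
LT 270: heading 90 -> 0
FD 8.8: (28.5,14.3) -> (37.3,14.3) [heading=0, move]
LT 270: heading 0 -> 270
Final: pos=(37.3,14.3), heading=270, 4 segment(s) drawn
Segments drawn: 4

Answer: 4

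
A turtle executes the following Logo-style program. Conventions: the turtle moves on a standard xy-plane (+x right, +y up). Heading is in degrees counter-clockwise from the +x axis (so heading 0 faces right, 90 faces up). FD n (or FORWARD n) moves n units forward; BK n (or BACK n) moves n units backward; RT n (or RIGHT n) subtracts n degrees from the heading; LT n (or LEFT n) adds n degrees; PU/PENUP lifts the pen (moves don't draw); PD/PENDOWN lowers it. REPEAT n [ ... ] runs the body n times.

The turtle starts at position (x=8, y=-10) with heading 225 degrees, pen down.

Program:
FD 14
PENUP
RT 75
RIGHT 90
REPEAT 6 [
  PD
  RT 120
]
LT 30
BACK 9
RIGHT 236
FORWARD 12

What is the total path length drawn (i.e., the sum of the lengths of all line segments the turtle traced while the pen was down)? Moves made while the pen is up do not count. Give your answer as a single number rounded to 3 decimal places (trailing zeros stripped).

Executing turtle program step by step:
Start: pos=(8,-10), heading=225, pen down
FD 14: (8,-10) -> (-1.899,-19.899) [heading=225, draw]
PU: pen up
RT 75: heading 225 -> 150
RT 90: heading 150 -> 60
REPEAT 6 [
  -- iteration 1/6 --
  PD: pen down
  RT 120: heading 60 -> 300
  -- iteration 2/6 --
  PD: pen down
  RT 120: heading 300 -> 180
  -- iteration 3/6 --
  PD: pen down
  RT 120: heading 180 -> 60
  -- iteration 4/6 --
  PD: pen down
  RT 120: heading 60 -> 300
  -- iteration 5/6 --
  PD: pen down
  RT 120: heading 300 -> 180
  -- iteration 6/6 --
  PD: pen down
  RT 120: heading 180 -> 60
]
LT 30: heading 60 -> 90
BK 9: (-1.899,-19.899) -> (-1.899,-28.899) [heading=90, draw]
RT 236: heading 90 -> 214
FD 12: (-1.899,-28.899) -> (-11.848,-35.61) [heading=214, draw]
Final: pos=(-11.848,-35.61), heading=214, 3 segment(s) drawn

Segment lengths:
  seg 1: (8,-10) -> (-1.899,-19.899), length = 14
  seg 2: (-1.899,-19.899) -> (-1.899,-28.899), length = 9
  seg 3: (-1.899,-28.899) -> (-11.848,-35.61), length = 12
Total = 35

Answer: 35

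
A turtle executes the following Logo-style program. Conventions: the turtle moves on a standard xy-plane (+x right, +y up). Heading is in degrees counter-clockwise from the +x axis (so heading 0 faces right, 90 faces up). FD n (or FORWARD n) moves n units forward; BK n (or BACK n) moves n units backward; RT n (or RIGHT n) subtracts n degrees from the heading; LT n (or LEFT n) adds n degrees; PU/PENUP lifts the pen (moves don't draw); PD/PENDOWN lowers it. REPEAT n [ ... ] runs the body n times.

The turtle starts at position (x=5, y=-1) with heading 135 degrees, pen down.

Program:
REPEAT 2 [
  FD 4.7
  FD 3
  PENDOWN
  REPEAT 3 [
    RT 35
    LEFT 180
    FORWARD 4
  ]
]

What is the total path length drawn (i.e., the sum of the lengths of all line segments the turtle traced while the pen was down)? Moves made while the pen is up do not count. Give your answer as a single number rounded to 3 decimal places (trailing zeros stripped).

Answer: 39.4

Derivation:
Executing turtle program step by step:
Start: pos=(5,-1), heading=135, pen down
REPEAT 2 [
  -- iteration 1/2 --
  FD 4.7: (5,-1) -> (1.677,2.323) [heading=135, draw]
  FD 3: (1.677,2.323) -> (-0.445,4.445) [heading=135, draw]
  PD: pen down
  REPEAT 3 [
    -- iteration 1/3 --
    RT 35: heading 135 -> 100
    LT 180: heading 100 -> 280
    FD 4: (-0.445,4.445) -> (0.25,0.505) [heading=280, draw]
    -- iteration 2/3 --
    RT 35: heading 280 -> 245
    LT 180: heading 245 -> 65
    FD 4: (0.25,0.505) -> (1.94,4.131) [heading=65, draw]
    -- iteration 3/3 --
    RT 35: heading 65 -> 30
    LT 180: heading 30 -> 210
    FD 4: (1.94,4.131) -> (-1.524,2.131) [heading=210, draw]
  ]
  -- iteration 2/2 --
  FD 4.7: (-1.524,2.131) -> (-5.594,-0.219) [heading=210, draw]
  FD 3: (-5.594,-0.219) -> (-8.192,-1.719) [heading=210, draw]
  PD: pen down
  REPEAT 3 [
    -- iteration 1/3 --
    RT 35: heading 210 -> 175
    LT 180: heading 175 -> 355
    FD 4: (-8.192,-1.719) -> (-4.207,-2.068) [heading=355, draw]
    -- iteration 2/3 --
    RT 35: heading 355 -> 320
    LT 180: heading 320 -> 140
    FD 4: (-4.207,-2.068) -> (-7.272,0.503) [heading=140, draw]
    -- iteration 3/3 --
    RT 35: heading 140 -> 105
    LT 180: heading 105 -> 285
    FD 4: (-7.272,0.503) -> (-6.236,-3.36) [heading=285, draw]
  ]
]
Final: pos=(-6.236,-3.36), heading=285, 10 segment(s) drawn

Segment lengths:
  seg 1: (5,-1) -> (1.677,2.323), length = 4.7
  seg 2: (1.677,2.323) -> (-0.445,4.445), length = 3
  seg 3: (-0.445,4.445) -> (0.25,0.505), length = 4
  seg 4: (0.25,0.505) -> (1.94,4.131), length = 4
  seg 5: (1.94,4.131) -> (-1.524,2.131), length = 4
  seg 6: (-1.524,2.131) -> (-5.594,-0.219), length = 4.7
  seg 7: (-5.594,-0.219) -> (-8.192,-1.719), length = 3
  seg 8: (-8.192,-1.719) -> (-4.207,-2.068), length = 4
  seg 9: (-4.207,-2.068) -> (-7.272,0.503), length = 4
  seg 10: (-7.272,0.503) -> (-6.236,-3.36), length = 4
Total = 39.4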